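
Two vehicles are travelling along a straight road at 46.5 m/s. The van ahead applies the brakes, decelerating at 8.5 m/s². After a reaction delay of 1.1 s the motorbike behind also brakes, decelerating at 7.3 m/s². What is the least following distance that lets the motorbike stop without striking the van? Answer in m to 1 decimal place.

Leader travels v²/(2a_L) = 2162.250 / 17.000 = 127.191 m before stopping.
Follower covers v·t_r = 46.5000 × 1.1 = 51.150 m while reacting, then v²/(2a_F) = 2162.250 / 14.600 = 148.099 m while braking, for a total of 51.150 + 148.099 = 199.249 m.
Since a_F ≤ a_L and the follower starts braking later, the follower is never slower than the leader, so the closest approach is when both have stopped.
Minimum gap = 199.249 − 127.191 = 72.058 m.

Minimum gap ≈ 72.1 m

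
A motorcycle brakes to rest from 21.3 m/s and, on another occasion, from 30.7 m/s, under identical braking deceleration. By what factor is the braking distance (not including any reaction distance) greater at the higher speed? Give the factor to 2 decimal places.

Factor ≈ 2.08

Braking distance d = v²/(2a), so with a fixed, d ∝ v².
Factor = (30.7/21.3)² = 1.4413² = 2.0773.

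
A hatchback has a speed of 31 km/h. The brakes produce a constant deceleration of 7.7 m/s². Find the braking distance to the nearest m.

Braking distance ≈ 5 m

31 km/h ÷ 3.6 = 8.6111 m/s.
Braking distance = v²/(2a) = 8.6111² / (2 × 7.700) = 74.151 / 15.400 = 4.815 m.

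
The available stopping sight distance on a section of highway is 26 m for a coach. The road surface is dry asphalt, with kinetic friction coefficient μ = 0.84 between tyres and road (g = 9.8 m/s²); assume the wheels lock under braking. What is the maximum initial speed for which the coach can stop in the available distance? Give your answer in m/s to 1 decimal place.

a = μg = 0.84 × 9.8 = 8.232 m/s².
v²/(2a) = d ⇒ v = √(2 × 8.232 × 26) = √428.06 = 20.6896 m/s.

Maximum speed ≈ 20.7 m/s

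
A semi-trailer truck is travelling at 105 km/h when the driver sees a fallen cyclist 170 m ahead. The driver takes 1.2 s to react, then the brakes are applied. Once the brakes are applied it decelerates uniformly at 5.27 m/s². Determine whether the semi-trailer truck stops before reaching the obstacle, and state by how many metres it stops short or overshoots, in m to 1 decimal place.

105 km/h ÷ 3.6 = 29.1667 m/s.
Reaction distance = 29.1667 × 1.2 = 35.000 m.
Braking distance = v²/(2a) = 850.696 / 10.540 = 80.711 m.
Total stopping distance = 35.000 + 80.711 = 115.711 m, vs 170 m available — it stops with 170 − 115.711 = 54.289 m to spare.

Yes — it stops 54.3 m short of the obstacle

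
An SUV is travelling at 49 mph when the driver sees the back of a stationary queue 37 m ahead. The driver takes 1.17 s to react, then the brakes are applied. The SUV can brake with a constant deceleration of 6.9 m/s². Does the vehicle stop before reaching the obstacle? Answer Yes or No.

49 mph × 0.44704 = 21.9050 m/s.
Reaction distance = 21.9050 × 1.17 = 25.629 m.
Braking distance = v²/(2a) = 479.829 / 13.800 = 34.770 m.
Total stopping distance = 25.629 + 34.770 = 60.399 m, vs 37 m available — it cannot stop in time and overshoots by 60.399 − 37 = 23.399 m.

No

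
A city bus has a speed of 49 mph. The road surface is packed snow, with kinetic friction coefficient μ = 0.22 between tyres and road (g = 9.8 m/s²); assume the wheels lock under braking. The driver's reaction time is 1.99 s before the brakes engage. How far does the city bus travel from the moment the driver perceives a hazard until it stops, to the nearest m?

Total stopping distance ≈ 155 m

49 mph × 0.44704 = 21.9050 m/s.
a = μg = 0.22 × 9.8 = 2.156 m/s².
Reaction distance = v·t_r = 21.9050 × 1.99 = 43.591 m.
Braking distance = v²/(2a) = 21.9050² / (2 × 2.156) = 479.829 / 4.312 = 111.278 m.
Total = 43.591 + 111.278 = 154.869 m.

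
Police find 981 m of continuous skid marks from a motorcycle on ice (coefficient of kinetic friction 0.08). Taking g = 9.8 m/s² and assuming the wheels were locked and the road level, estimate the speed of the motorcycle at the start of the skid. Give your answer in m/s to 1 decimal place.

Deceleration a = μg = 0.08 × 9.8 = 0.784 m/s².
v = √(2a·d) = √(2 × 0.784 × 981) = √1538.208 = 39.2200 m/s.

Initial speed ≈ 39.2 m/s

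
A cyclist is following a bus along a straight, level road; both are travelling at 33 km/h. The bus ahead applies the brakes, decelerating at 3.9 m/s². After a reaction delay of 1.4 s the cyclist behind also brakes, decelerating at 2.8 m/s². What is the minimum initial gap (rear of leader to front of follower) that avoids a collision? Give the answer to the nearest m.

33 km/h ÷ 3.6 = 9.1667 m/s.
Leader travels v²/(2a_L) = 84.028 / 7.800 = 10.773 m before stopping.
Follower covers v·t_r = 9.1667 × 1.4 = 12.833 m while reacting, then v²/(2a_F) = 84.028 / 5.600 = 15.005 m while braking, for a total of 12.833 + 15.005 = 27.838 m.
Since a_F ≤ a_L and the follower starts braking later, the follower is never slower than the leader, so the closest approach is when both have stopped.
Minimum gap = 27.838 − 10.773 = 17.065 m.

Minimum gap ≈ 17 m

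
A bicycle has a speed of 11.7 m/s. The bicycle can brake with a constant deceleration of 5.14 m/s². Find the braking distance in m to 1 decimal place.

Braking distance ≈ 13.3 m

Braking distance = v²/(2a) = 11.7000² / (2 × 5.140) = 136.890 / 10.280 = 13.316 m.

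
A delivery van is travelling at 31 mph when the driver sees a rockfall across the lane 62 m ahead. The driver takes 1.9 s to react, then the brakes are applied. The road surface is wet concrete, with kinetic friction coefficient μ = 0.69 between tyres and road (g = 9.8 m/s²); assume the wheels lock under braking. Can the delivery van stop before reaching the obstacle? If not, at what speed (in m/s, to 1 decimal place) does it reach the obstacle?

Yes — it stops about 21.5 m short of the obstacle, so it never reaches it

31 mph × 0.44704 = 13.8582 m/s.
a = μg = 0.69 × 9.8 = 6.762 m/s².
Reaction distance = 13.8582 × 1.9 = 26.331 m.
Braking distance = v²/(2a) = 192.050 / 13.524 = 14.201 m.
Total stopping distance = 26.331 + 14.201 = 40.532 m, vs 62 m available — it stops with 62 − 40.532 = 21.468 m to spare.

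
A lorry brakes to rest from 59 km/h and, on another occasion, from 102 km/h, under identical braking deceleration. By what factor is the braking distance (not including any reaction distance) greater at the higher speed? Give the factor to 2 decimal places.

Braking distance d = v²/(2a), so with a fixed, d ∝ v².
Factor = (102/59)² = 1.7288² = 2.9887.

Factor ≈ 2.99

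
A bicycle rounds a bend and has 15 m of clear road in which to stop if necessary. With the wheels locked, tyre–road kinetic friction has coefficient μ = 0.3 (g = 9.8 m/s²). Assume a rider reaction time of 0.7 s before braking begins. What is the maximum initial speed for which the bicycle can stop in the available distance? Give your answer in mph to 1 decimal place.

a = μg = 0.3 × 9.8 = 2.940 m/s².
Stopping distance: v·t_r + v²/(2a) = 15 with t_r = 0.7 s and a = 2.940 m/s².
So v² + 4.116 v − 88.20 = 0.
Positive root: v = −a·t_r + √((a·t_r)² + 2a·d) = −2.058 + √(4.235 + 88.20) = 7.5563 m/s.
7.5563 m/s ÷ 0.44704 = 16.903 mph.

Maximum speed ≈ 16.9 mph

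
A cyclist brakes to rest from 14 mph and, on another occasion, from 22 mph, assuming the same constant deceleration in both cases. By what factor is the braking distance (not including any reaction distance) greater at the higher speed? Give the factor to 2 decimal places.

Braking distance d = v²/(2a), so with a fixed, d ∝ v².
Factor = (22/14)² = 1.5714² = 2.4693.

Factor ≈ 2.47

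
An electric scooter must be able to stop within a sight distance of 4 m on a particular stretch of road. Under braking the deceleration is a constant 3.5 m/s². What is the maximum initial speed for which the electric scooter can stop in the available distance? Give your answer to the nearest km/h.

v²/(2a) = d ⇒ v = √(2 × 3.500 × 4) = √28.00 = 5.2915 m/s.
5.2915 m/s × 3.6 = 19.049 km/h.

Maximum speed ≈ 19 km/h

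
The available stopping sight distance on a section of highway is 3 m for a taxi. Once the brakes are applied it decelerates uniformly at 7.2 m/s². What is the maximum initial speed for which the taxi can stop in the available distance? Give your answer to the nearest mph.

v²/(2a) = d ⇒ v = √(2 × 7.200 × 3) = √43.20 = 6.5727 m/s.
6.5727 m/s ÷ 0.44704 = 14.703 mph.

Maximum speed ≈ 15 mph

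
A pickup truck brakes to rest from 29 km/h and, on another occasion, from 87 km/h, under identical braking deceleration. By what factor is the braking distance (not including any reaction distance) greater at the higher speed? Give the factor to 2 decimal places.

Braking distance d = v²/(2a), so with a fixed, d ∝ v².
Factor = (87/29)² = 3.0000² = 9.0000.

Factor ≈ 9.00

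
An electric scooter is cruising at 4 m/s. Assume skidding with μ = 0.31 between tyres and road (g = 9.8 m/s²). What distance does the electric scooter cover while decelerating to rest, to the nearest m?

a = μg = 0.31 × 9.8 = 3.038 m/s².
Braking distance = v²/(2a) = 4.0000² / (2 × 3.038) = 16.000 / 6.076 = 2.633 m.

Braking distance ≈ 3 m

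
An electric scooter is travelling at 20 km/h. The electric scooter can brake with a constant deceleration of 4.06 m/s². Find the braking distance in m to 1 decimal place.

20 km/h ÷ 3.6 = 5.5556 m/s.
Braking distance = v²/(2a) = 5.5556² / (2 × 4.060) = 30.865 / 8.120 = 3.801 m.

Braking distance ≈ 3.8 m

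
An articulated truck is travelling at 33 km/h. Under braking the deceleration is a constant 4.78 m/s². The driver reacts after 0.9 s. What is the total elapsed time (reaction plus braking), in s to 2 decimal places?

33 km/h ÷ 3.6 = 9.1667 m/s.
Braking time = v/a = 9.1667 / 4.780 = 1.918 s.
Total = 0.9 + 1.918 = 2.818 s.

Total time ≈ 2.82 s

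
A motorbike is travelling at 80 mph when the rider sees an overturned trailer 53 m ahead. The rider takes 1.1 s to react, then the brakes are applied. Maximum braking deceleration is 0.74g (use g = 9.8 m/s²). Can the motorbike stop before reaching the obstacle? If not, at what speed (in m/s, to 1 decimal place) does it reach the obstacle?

No — it strikes the obstacle at 32.9 m/s

80 mph × 0.44704 = 35.7632 m/s.
a = 0.74 × 9.8 = 7.252 m/s².
Reaction distance = 35.7632 × 1.1 = 39.340 m.
Braking distance needed to stop: v²/(2a) = 1279.006 / 14.504 = 88.183 m, so total needed = 39.340 + 88.183 = 127.523 m > 53 m — it cannot stop.
Distance remaining when braking begins: 53 − 39.340 = 13.660 m.
v² = v₀² − 2a·d = 1279.006 − 2 × 7.252 × 13.660 = 1080.881 m²/s².
v = √1080.881 = 32.877 m/s.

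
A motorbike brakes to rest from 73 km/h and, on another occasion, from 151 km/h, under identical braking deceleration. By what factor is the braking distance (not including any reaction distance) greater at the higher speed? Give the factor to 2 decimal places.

Braking distance d = v²/(2a), so with a fixed, d ∝ v².
Factor = (151/73)² = 2.0685² = 4.2787.

Factor ≈ 4.28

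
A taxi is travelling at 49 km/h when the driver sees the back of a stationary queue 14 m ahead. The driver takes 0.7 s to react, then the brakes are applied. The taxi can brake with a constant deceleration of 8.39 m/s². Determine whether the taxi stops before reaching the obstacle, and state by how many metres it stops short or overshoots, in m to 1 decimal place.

49 km/h ÷ 3.6 = 13.6111 m/s.
Reaction distance = 13.6111 × 0.7 = 9.528 m.
Braking distance = v²/(2a) = 185.262 / 16.780 = 11.041 m.
Total stopping distance = 9.528 + 11.041 = 20.569 m, vs 14 m available — it cannot stop in time and overshoots by 20.569 − 14 = 6.569 m.

No — it overshoots by 6.6 m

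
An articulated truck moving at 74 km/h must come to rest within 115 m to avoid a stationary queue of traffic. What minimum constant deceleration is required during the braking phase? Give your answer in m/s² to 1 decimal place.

Required deceleration ≈ 1.8 m/s²

74 km/h ÷ 3.6 = 20.5556 m/s.
v² = 2a·d ⇒ a = v²/(2d) = 20.5556² / (2 × 115.000) = 422.533 / 230.000 = 1.8371 m/s².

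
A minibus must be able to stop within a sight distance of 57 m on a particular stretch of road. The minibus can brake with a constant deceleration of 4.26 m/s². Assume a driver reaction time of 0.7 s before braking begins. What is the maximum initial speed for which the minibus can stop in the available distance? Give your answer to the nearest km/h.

Stopping distance: v·t_r + v²/(2a) = 57 with t_r = 0.7 s and a = 4.260 m/s².
So v² + 5.964 v − 485.64 = 0.
Positive root: v = −a·t_r + √((a·t_r)² + 2a·d) = −2.982 + √(8.892 + 485.64) = 19.2561 m/s.
19.2561 m/s × 3.6 = 69.322 km/h.

Maximum speed ≈ 69 km/h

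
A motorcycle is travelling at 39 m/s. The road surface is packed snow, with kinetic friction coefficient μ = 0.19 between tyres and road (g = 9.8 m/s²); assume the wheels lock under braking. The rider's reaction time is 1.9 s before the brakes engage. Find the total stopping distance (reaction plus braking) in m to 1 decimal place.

Total stopping distance ≈ 482.5 m

a = μg = 0.19 × 9.8 = 1.862 m/s².
Reaction distance = v·t_r = 39.0000 × 1.9 = 74.100 m.
Braking distance = v²/(2a) = 39.0000² / (2 × 1.862) = 1521.000 / 3.724 = 408.432 m.
Total = 74.100 + 408.432 = 482.532 m.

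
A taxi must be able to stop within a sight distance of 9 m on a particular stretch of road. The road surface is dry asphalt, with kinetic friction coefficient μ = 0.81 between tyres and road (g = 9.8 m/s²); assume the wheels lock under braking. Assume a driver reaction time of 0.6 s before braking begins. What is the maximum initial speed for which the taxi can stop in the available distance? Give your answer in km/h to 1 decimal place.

a = μg = 0.81 × 9.8 = 7.938 m/s².
Stopping distance: v·t_r + v²/(2a) = 9 with t_r = 0.6 s and a = 7.938 m/s².
So v² + 9.526 v − 142.88 = 0.
Positive root: v = −a·t_r + √((a·t_r)² + 2a·d) = −4.763 + √(22.686 + 142.88) = 8.1042 m/s.
8.1042 m/s × 3.6 = 29.175 km/h.

Maximum speed ≈ 29.2 km/h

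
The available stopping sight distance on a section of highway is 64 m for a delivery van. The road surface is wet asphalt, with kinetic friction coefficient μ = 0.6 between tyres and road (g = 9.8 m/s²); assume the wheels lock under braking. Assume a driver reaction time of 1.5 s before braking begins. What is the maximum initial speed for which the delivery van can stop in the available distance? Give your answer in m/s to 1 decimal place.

a = μg = 0.6 × 9.8 = 5.880 m/s².
Stopping distance: v·t_r + v²/(2a) = 64 with t_r = 1.5 s and a = 5.880 m/s².
So v² + 17.640 v − 752.64 = 0.
Positive root: v = −a·t_r + √((a·t_r)² + 2a·d) = −8.820 + √(77.792 + 752.64) = 19.9972 m/s.

Maximum speed ≈ 20.0 m/s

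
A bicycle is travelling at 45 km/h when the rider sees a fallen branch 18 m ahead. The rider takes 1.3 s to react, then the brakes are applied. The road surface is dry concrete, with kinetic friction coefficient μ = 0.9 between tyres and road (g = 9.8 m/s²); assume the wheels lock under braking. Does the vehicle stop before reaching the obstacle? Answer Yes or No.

45 km/h ÷ 3.6 = 12.5000 m/s.
a = μg = 0.9 × 9.8 = 8.820 m/s².
Reaction distance = 12.5000 × 1.3 = 16.250 m.
Braking distance = v²/(2a) = 156.250 / 17.640 = 8.858 m.
Total stopping distance = 16.250 + 8.858 = 25.108 m, vs 18 m available — it cannot stop in time and overshoots by 25.108 − 18 = 7.108 m.

No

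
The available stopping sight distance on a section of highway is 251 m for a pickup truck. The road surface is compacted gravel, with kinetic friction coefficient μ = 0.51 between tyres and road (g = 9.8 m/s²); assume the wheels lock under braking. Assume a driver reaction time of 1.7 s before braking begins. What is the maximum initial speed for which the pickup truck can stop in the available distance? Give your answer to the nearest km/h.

Maximum speed ≈ 152 km/h

a = μg = 0.51 × 9.8 = 4.998 m/s².
Stopping distance: v·t_r + v²/(2a) = 251 with t_r = 1.7 s and a = 4.998 m/s².
So v² + 16.993 v − 2509.00 = 0.
Positive root: v = −a·t_r + √((a·t_r)² + 2a·d) = −8.497 + √(72.199 + 2509.00) = 42.3085 m/s.
42.3085 m/s × 3.6 = 152.311 km/h.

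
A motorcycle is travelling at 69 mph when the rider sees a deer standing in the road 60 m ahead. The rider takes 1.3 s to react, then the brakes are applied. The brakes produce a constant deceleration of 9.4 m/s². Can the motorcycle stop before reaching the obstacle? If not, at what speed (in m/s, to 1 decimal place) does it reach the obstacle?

69 mph × 0.44704 = 30.8458 m/s.
Reaction distance = 30.8458 × 1.3 = 40.100 m.
Braking distance needed to stop: v²/(2a) = 951.463 / 18.800 = 50.610 m, so total needed = 40.100 + 50.610 = 90.710 m > 60 m — it cannot stop.
Distance remaining when braking begins: 60 − 40.100 = 19.900 m.
v² = v₀² − 2a·d = 951.463 − 2 × 9.400 × 19.900 = 577.343 m²/s².
v = √577.343 = 24.028 m/s.

No — it strikes the obstacle at 24.0 m/s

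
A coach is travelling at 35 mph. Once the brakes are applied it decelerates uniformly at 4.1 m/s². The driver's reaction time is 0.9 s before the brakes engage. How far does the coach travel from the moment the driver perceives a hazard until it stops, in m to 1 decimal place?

Total stopping distance ≈ 43.9 m

35 mph × 0.44704 = 15.6464 m/s.
Reaction distance = v·t_r = 15.6464 × 0.9 = 14.082 m.
Braking distance = v²/(2a) = 15.6464² / (2 × 4.100) = 244.810 / 8.200 = 29.855 m.
Total = 14.082 + 29.855 = 43.937 m.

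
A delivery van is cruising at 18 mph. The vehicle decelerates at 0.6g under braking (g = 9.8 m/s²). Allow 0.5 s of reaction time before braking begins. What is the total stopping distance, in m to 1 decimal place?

18 mph × 0.44704 = 8.0467 m/s.
a = 0.6 × 9.8 = 5.880 m/s².
Reaction distance = v·t_r = 8.0467 × 0.5 = 4.023 m.
Braking distance = v²/(2a) = 8.0467² / (2 × 5.880) = 64.749 / 11.760 = 5.506 m.
Total = 4.023 + 5.506 = 9.529 m.

Total stopping distance ≈ 9.5 m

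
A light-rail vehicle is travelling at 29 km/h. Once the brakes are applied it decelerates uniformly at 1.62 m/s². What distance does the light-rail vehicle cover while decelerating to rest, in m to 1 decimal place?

Braking distance ≈ 20.0 m

29 km/h ÷ 3.6 = 8.0556 m/s.
Braking distance = v²/(2a) = 8.0556² / (2 × 1.620) = 64.893 / 3.240 = 20.029 m.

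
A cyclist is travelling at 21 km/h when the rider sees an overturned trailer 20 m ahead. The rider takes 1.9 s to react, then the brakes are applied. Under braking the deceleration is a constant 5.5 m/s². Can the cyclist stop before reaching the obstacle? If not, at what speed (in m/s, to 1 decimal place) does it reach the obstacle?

Yes — it stops about 5.8 m short of the obstacle, so it never reaches it

21 km/h ÷ 3.6 = 5.8333 m/s.
Reaction distance = 5.8333 × 1.9 = 11.083 m.
Braking distance = v²/(2a) = 34.027 / 11.000 = 3.093 m.
Total stopping distance = 11.083 + 3.093 = 14.176 m, vs 20 m available — it stops with 20 − 14.176 = 5.824 m to spare.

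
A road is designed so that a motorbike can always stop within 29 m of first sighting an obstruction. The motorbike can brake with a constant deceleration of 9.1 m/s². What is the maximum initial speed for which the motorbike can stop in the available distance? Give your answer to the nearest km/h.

Maximum speed ≈ 83 km/h

v²/(2a) = d ⇒ v = √(2 × 9.100 × 29) = √527.80 = 22.9739 m/s.
22.9739 m/s × 3.6 = 82.706 km/h.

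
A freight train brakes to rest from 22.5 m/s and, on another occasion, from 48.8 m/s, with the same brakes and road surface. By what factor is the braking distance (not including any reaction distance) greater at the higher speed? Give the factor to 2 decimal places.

Braking distance d = v²/(2a), so with a fixed, d ∝ v².
Factor = (48.8/22.5)² = 2.1689² = 4.7041.

Factor ≈ 4.70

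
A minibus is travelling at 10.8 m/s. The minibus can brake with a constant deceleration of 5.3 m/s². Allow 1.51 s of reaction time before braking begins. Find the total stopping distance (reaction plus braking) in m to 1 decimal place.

Total stopping distance ≈ 27.3 m

Reaction distance = v·t_r = 10.8000 × 1.51 = 16.308 m.
Braking distance = v²/(2a) = 10.8000² / (2 × 5.300) = 116.640 / 10.600 = 11.004 m.
Total = 16.308 + 11.004 = 27.312 m.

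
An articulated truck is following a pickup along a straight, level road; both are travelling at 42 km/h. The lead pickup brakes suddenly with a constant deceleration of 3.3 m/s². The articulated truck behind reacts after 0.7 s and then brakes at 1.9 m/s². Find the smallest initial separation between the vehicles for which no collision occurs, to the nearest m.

Minimum gap ≈ 23 m

42 km/h ÷ 3.6 = 11.6667 m/s.
Leader travels v²/(2a_L) = 136.112 / 6.600 = 20.623 m before stopping.
Follower covers v·t_r = 11.6667 × 0.7 = 8.167 m while reacting, then v²/(2a_F) = 136.112 / 3.800 = 35.819 m while braking, for a total of 8.167 + 35.819 = 43.986 m.
Since a_F ≤ a_L and the follower starts braking later, the follower is never slower than the leader, so the closest approach is when both have stopped.
Minimum gap = 43.986 − 20.623 = 23.363 m.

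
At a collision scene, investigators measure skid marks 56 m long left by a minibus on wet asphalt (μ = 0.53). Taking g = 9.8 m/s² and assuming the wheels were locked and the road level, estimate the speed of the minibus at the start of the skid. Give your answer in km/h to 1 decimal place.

Initial speed ≈ 86.8 km/h

Deceleration a = μg = 0.53 × 9.8 = 5.194 m/s².
v = √(2a·d) = √(2 × 5.194 × 56) = √581.728 = 24.1190 m/s.
= 24.1190 × 3.6 = 86.828 km/h.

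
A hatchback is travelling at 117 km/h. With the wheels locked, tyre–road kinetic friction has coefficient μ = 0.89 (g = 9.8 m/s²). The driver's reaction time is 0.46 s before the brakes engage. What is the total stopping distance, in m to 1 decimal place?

117 km/h ÷ 3.6 = 32.5000 m/s.
a = μg = 0.89 × 9.8 = 8.722 m/s².
Reaction distance = v·t_r = 32.5000 × 0.46 = 14.950 m.
Braking distance = v²/(2a) = 32.5000² / (2 × 8.722) = 1056.250 / 17.444 = 60.551 m.
Total = 14.950 + 60.551 = 75.501 m.

Total stopping distance ≈ 75.5 m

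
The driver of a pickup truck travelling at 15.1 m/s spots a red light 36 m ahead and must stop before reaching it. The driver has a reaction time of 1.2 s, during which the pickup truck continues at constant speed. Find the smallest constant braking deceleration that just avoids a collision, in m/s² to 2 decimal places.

Distance covered during reaction = 15.1000 × 1.2 = 18.120 m.
Distance available for braking: 36 − 18.120 = 17.880 m.
v² = 2a·d ⇒ a = v²/(2d) = 15.1000² / (2 × 17.880) = 228.010 / 35.760 = 6.3761 m/s².

Required deceleration ≈ 6.38 m/s²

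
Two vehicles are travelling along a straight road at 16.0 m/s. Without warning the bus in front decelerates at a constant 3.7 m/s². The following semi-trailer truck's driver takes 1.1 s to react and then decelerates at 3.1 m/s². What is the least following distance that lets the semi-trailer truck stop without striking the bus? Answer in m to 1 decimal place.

Leader travels v²/(2a_L) = 256.000 / 7.400 = 34.595 m before stopping.
Follower covers v·t_r = 16.0000 × 1.1 = 17.600 m while reacting, then v²/(2a_F) = 256.000 / 6.200 = 41.290 m while braking, for a total of 17.600 + 41.290 = 58.890 m.
Since a_F ≤ a_L and the follower starts braking later, the follower is never slower than the leader, so the closest approach is when both have stopped.
Minimum gap = 58.890 − 34.595 = 24.295 m.

Minimum gap ≈ 24.3 m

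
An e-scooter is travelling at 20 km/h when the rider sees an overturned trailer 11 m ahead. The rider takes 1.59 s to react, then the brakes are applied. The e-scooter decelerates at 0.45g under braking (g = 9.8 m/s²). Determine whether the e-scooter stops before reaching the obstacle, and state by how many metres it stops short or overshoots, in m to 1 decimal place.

20 km/h ÷ 3.6 = 5.5556 m/s.
a = 0.45 × 9.8 = 4.410 m/s².
Reaction distance = 5.5556 × 1.59 = 8.833 m.
Braking distance = v²/(2a) = 30.865 / 8.820 = 3.499 m.
Total stopping distance = 8.833 + 3.499 = 12.332 m, vs 11 m available — it cannot stop in time and overshoots by 12.332 − 11 = 1.332 m.

No — it overshoots by 1.3 m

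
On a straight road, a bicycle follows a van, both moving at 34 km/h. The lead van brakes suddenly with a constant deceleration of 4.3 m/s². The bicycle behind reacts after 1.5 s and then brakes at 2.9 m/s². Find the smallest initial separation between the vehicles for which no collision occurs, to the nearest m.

34 km/h ÷ 3.6 = 9.4444 m/s.
Leader travels v²/(2a_L) = 89.197 / 8.600 = 10.372 m before stopping.
Follower covers v·t_r = 9.4444 × 1.5 = 14.167 m while reacting, then v²/(2a_F) = 89.197 / 5.800 = 15.379 m while braking, for a total of 14.167 + 15.379 = 29.546 m.
Since a_F ≤ a_L and the follower starts braking later, the follower is never slower than the leader, so the closest approach is when both have stopped.
Minimum gap = 29.546 − 10.372 = 19.174 m.

Minimum gap ≈ 19 m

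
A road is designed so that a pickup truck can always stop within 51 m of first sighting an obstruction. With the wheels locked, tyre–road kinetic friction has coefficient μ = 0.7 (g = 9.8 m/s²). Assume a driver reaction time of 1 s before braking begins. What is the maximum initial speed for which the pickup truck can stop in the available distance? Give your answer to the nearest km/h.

a = μg = 0.7 × 9.8 = 6.860 m/s².
Stopping distance: v·t_r + v²/(2a) = 51 with t_r = 1 s and a = 6.860 m/s².
So v² + 13.720 v − 699.72 = 0.
Positive root: v = −a·t_r + √((a·t_r)² + 2a·d) = −6.860 + √(47.060 + 699.72) = 20.4673 m/s.
20.4673 m/s × 3.6 = 73.682 km/h.

Maximum speed ≈ 74 km/h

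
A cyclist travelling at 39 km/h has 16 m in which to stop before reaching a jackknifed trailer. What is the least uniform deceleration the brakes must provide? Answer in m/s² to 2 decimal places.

Required deceleration ≈ 3.67 m/s²

39 km/h ÷ 3.6 = 10.8333 m/s.
v² = 2a·d ⇒ a = v²/(2d) = 10.8333² / (2 × 16.000) = 117.360 / 32.000 = 3.6675 m/s².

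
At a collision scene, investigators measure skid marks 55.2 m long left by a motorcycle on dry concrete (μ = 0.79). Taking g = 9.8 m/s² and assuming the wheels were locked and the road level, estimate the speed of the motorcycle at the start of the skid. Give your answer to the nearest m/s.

Deceleration a = μg = 0.79 × 9.8 = 7.742 m/s².
v = √(2a·d) = √(2 × 7.742 × 55.2) = √854.717 = 29.2355 m/s.

Initial speed ≈ 29 m/s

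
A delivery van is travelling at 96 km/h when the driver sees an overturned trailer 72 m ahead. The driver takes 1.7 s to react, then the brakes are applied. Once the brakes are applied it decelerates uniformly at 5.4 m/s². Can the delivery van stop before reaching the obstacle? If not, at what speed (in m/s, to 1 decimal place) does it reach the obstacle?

96 km/h ÷ 3.6 = 26.6667 m/s.
Reaction distance = 26.6667 × 1.7 = 45.333 m.
Braking distance needed to stop: v²/(2a) = 711.113 / 10.800 = 65.844 m, so total needed = 45.333 + 65.844 = 111.177 m > 72 m — it cannot stop.
Distance remaining when braking begins: 72 − 45.333 = 26.667 m.
v² = v₀² − 2a·d = 711.113 − 2 × 5.400 × 26.667 = 423.109 m²/s².
v = √423.109 = 20.570 m/s.

No — it strikes the obstacle at 20.6 m/s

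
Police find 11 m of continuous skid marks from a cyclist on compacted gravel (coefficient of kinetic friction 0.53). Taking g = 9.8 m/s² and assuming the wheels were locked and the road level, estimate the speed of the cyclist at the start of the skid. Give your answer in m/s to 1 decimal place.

Deceleration a = μg = 0.53 × 9.8 = 5.194 m/s².
v = √(2a·d) = √(2 × 5.194 × 11) = √114.268 = 10.6896 m/s.

Initial speed ≈ 10.7 m/s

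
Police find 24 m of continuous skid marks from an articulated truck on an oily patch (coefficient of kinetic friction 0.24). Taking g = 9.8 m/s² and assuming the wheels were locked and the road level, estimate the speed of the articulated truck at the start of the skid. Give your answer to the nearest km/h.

Deceleration a = μg = 0.24 × 9.8 = 2.352 m/s².
v = √(2a·d) = √(2 × 2.352 × 24) = √112.896 = 10.6253 m/s.
= 10.6253 × 3.6 = 38.251 km/h.

Initial speed ≈ 38 km/h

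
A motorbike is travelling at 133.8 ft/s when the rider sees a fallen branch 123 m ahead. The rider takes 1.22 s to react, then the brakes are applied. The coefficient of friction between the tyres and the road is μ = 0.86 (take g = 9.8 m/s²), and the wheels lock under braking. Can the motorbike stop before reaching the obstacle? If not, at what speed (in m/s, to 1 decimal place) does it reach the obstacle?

No — it strikes the obstacle at 20.7 m/s

133.8 ft/s × 0.3048 = 40.7822 m/s.
a = μg = 0.86 × 9.8 = 8.428 m/s².
Reaction distance = 40.7822 × 1.22 = 49.754 m.
Braking distance needed to stop: v²/(2a) = 1663.188 / 16.856 = 98.670 m, so total needed = 49.754 + 98.670 = 148.424 m > 123 m — it cannot stop.
Distance remaining when braking begins: 123 − 49.754 = 73.246 m.
v² = v₀² − 2a·d = 1663.188 − 2 × 8.428 × 73.246 = 428.553 m²/s².
v = √428.553 = 20.702 m/s.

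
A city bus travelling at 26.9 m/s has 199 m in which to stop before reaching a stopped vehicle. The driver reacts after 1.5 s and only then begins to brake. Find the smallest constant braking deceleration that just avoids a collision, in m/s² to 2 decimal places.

Required deceleration ≈ 2.28 m/s²

Distance covered during reaction = 26.9000 × 1.5 = 40.350 m.
Distance available for braking: 199 − 40.350 = 158.650 m.
v² = 2a·d ⇒ a = v²/(2d) = 26.9000² / (2 × 158.650) = 723.610 / 317.300 = 2.2805 m/s².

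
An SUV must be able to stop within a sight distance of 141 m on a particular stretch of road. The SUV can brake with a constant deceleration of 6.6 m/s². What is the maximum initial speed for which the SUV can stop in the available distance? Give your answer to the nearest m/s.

Maximum speed ≈ 43 m/s

v²/(2a) = d ⇒ v = √(2 × 6.600 × 141) = √1861.20 = 43.1416 m/s.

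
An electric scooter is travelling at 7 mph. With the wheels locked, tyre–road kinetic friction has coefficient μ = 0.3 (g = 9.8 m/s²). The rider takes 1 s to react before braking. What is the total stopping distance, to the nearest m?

Total stopping distance ≈ 5 m

7 mph × 0.44704 = 3.1293 m/s.
a = μg = 0.3 × 9.8 = 2.940 m/s².
Reaction distance = v·t_r = 3.1293 × 1 = 3.129 m.
Braking distance = v²/(2a) = 3.1293² / (2 × 2.940) = 9.793 / 5.880 = 1.665 m.
Total = 3.129 + 1.665 = 4.794 m.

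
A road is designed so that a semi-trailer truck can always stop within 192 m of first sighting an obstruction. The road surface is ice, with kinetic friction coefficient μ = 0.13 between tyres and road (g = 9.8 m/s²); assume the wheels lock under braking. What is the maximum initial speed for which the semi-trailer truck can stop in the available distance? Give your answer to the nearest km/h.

a = μg = 0.13 × 9.8 = 1.274 m/s².
v²/(2a) = d ⇒ v = √(2 × 1.274 × 192) = √489.22 = 22.1183 m/s.
22.1183 m/s × 3.6 = 79.626 km/h.

Maximum speed ≈ 80 km/h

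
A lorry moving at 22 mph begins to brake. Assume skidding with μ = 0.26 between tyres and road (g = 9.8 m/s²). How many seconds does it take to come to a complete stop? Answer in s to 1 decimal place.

22 mph × 0.44704 = 9.8349 m/s.
a = μg = 0.26 × 9.8 = 2.548 m/s².
Braking time = v/a = 9.8349 / 2.548 = 3.860 s.

Braking time ≈ 3.9 s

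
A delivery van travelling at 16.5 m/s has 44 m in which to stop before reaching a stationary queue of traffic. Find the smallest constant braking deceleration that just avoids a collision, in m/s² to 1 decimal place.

Required deceleration ≈ 3.1 m/s²

v² = 2a·d ⇒ a = v²/(2d) = 16.5000² / (2 × 44.000) = 272.250 / 88.000 = 3.0938 m/s².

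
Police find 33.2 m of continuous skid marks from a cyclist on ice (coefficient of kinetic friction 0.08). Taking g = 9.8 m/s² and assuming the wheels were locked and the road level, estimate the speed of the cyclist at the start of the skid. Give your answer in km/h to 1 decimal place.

Initial speed ≈ 26.0 km/h

Deceleration a = μg = 0.08 × 9.8 = 0.784 m/s².
v = √(2a·d) = √(2 × 0.784 × 33.2) = √52.058 = 7.2151 m/s.
= 7.2151 × 3.6 = 25.974 km/h.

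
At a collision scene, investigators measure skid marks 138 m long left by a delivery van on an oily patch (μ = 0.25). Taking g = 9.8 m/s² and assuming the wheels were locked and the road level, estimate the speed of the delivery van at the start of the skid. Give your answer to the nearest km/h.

Deceleration a = μg = 0.25 × 9.8 = 2.450 m/s².
v = √(2a·d) = √(2 × 2.450 × 138) = √676.200 = 26.0038 m/s.
= 26.0038 × 3.6 = 93.614 km/h.

Initial speed ≈ 94 km/h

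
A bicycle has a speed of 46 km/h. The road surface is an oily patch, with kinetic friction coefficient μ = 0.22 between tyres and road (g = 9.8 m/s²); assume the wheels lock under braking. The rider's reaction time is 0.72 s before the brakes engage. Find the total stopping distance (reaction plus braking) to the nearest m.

Total stopping distance ≈ 47 m

46 km/h ÷ 3.6 = 12.7778 m/s.
a = μg = 0.22 × 9.8 = 2.156 m/s².
Reaction distance = v·t_r = 12.7778 × 0.72 = 9.200 m.
Braking distance = v²/(2a) = 12.7778² / (2 × 2.156) = 163.272 / 4.312 = 37.865 m.
Total = 9.200 + 37.865 = 47.065 m.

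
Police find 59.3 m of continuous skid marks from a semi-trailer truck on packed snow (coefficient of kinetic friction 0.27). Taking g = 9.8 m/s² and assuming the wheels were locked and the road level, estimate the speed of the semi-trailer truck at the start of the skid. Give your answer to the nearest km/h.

Initial speed ≈ 64 km/h

Deceleration a = μg = 0.27 × 9.8 = 2.646 m/s².
v = √(2a·d) = √(2 × 2.646 × 59.3) = √313.816 = 17.7149 m/s.
= 17.7149 × 3.6 = 63.774 km/h.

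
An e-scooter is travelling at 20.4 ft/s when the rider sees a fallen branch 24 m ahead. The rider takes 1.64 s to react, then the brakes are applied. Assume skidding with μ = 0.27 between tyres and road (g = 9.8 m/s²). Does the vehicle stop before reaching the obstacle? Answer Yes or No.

Yes

20.4 ft/s × 0.3048 = 6.2179 m/s.
a = μg = 0.27 × 9.8 = 2.646 m/s².
Reaction distance = 6.2179 × 1.64 = 10.197 m.
Braking distance = v²/(2a) = 38.662 / 5.292 = 7.306 m.
Total stopping distance = 10.197 + 7.306 = 17.503 m, vs 24 m available — it stops with 24 − 17.503 = 6.497 m to spare.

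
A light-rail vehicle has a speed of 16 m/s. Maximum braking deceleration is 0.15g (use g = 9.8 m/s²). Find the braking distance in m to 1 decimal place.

a = 0.15 × 9.8 = 1.470 m/s².
Braking distance = v²/(2a) = 16.0000² / (2 × 1.470) = 256.000 / 2.940 = 87.075 m.

Braking distance ≈ 87.1 m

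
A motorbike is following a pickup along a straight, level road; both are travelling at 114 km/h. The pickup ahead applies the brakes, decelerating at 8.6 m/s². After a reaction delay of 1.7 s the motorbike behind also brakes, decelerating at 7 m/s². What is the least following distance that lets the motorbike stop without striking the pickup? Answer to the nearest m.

114 km/h ÷ 3.6 = 31.6667 m/s.
Leader travels v²/(2a_L) = 1002.780 / 17.200 = 58.301 m before stopping.
Follower covers v·t_r = 31.6667 × 1.7 = 53.833 m while reacting, then v²/(2a_F) = 1002.780 / 14.000 = 71.627 m while braking, for a total of 53.833 + 71.627 = 125.460 m.
Since a_F ≤ a_L and the follower starts braking later, the follower is never slower than the leader, so the closest approach is when both have stopped.
Minimum gap = 125.460 − 58.301 = 67.159 m.

Minimum gap ≈ 67 m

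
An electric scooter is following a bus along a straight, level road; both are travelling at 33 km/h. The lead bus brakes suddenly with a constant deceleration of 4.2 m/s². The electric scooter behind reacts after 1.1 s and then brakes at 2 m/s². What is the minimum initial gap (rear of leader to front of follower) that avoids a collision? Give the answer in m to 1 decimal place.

33 km/h ÷ 3.6 = 9.1667 m/s.
Leader travels v²/(2a_L) = 84.028 / 8.400 = 10.003 m before stopping.
Follower covers v·t_r = 9.1667 × 1.1 = 10.083 m while reacting, then v²/(2a_F) = 84.028 / 4.000 = 21.007 m while braking, for a total of 10.083 + 21.007 = 31.090 m.
Since a_F ≤ a_L and the follower starts braking later, the follower is never slower than the leader, so the closest approach is when both have stopped.
Minimum gap = 31.090 − 10.003 = 21.087 m.

Minimum gap ≈ 21.1 m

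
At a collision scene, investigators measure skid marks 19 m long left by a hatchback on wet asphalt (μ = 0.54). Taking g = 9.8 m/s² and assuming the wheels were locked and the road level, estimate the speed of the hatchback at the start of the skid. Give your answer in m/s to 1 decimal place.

Deceleration a = μg = 0.54 × 9.8 = 5.292 m/s².
v = √(2a·d) = √(2 × 5.292 × 19) = √201.096 = 14.1808 m/s.

Initial speed ≈ 14.2 m/s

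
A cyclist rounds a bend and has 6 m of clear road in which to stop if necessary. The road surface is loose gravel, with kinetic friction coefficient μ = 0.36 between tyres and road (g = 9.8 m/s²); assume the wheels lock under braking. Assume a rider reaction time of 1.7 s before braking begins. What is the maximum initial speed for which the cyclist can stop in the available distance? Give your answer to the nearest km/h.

a = μg = 0.36 × 9.8 = 3.528 m/s².
Stopping distance: v·t_r + v²/(2a) = 6 with t_r = 1.7 s and a = 3.528 m/s².
So v² + 11.995 v − 42.34 = 0.
Positive root: v = −a·t_r + √((a·t_r)² + 2a·d) = −5.998 + √(35.976 + 42.34) = 2.8516 m/s.
2.8516 m/s × 3.6 = 10.266 km/h.

Maximum speed ≈ 10 km/h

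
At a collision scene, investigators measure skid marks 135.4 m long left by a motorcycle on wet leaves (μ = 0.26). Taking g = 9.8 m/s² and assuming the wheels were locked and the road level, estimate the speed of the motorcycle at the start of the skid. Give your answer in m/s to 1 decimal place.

Initial speed ≈ 26.3 m/s

Deceleration a = μg = 0.26 × 9.8 = 2.548 m/s².
v = √(2a·d) = √(2 × 2.548 × 135.4) = √689.998 = 26.2678 m/s.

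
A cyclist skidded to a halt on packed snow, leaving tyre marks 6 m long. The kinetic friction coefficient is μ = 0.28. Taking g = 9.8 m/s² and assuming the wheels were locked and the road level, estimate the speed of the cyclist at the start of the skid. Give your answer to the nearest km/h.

Initial speed ≈ 21 km/h

Deceleration a = μg = 0.28 × 9.8 = 2.744 m/s².
v = √(2a·d) = √(2 × 2.744 × 6) = √32.928 = 5.7383 m/s.
= 5.7383 × 3.6 = 20.658 km/h.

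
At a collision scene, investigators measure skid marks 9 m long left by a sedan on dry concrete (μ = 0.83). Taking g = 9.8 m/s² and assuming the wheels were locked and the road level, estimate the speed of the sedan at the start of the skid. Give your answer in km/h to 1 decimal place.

Deceleration a = μg = 0.83 × 9.8 = 8.134 m/s².
v = √(2a·d) = √(2 × 8.134 × 9) = √146.412 = 12.1001 m/s.
= 12.1001 × 3.6 = 43.560 km/h.

Initial speed ≈ 43.6 km/h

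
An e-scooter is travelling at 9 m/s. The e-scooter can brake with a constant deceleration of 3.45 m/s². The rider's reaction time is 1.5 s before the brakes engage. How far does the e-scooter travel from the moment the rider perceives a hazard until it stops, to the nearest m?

Reaction distance = v·t_r = 9.0000 × 1.5 = 13.500 m.
Braking distance = v²/(2a) = 9.0000² / (2 × 3.450) = 81.000 / 6.900 = 11.739 m.
Total = 13.500 + 11.739 = 25.239 m.

Total stopping distance ≈ 25 m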